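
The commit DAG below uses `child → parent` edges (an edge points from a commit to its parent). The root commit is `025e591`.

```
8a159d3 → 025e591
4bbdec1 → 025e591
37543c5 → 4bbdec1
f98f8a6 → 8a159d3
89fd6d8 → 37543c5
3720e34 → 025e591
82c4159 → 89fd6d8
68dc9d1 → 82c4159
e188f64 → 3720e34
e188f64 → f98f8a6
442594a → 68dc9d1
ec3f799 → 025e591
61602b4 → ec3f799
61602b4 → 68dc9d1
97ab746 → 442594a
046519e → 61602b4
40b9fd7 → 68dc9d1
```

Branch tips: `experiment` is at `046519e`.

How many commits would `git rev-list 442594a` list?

7

Walking parent pointers from 442594a: reachable set = {025e591, 37543c5, 442594a, 4bbdec1, 68dc9d1, 82c4159, 89fd6d8}.
That is 7 commits.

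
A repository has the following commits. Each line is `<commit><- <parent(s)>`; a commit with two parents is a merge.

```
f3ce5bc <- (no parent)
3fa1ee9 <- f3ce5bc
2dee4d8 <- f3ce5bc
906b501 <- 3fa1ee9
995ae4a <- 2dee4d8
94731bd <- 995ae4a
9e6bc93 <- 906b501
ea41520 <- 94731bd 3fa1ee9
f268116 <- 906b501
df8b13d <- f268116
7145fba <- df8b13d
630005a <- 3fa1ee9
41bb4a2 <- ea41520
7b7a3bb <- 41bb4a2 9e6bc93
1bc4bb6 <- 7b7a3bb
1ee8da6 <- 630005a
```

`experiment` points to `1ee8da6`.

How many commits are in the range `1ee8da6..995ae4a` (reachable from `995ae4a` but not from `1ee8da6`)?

2

Reachable from 995ae4a: {2dee4d8, 995ae4a, f3ce5bc}.
Reachable from 1ee8da6: {1ee8da6, 3fa1ee9, 630005a, f3ce5bc}.
In 995ae4a's history but not 1ee8da6's: {2dee4d8, 995ae4a} — 2 commits.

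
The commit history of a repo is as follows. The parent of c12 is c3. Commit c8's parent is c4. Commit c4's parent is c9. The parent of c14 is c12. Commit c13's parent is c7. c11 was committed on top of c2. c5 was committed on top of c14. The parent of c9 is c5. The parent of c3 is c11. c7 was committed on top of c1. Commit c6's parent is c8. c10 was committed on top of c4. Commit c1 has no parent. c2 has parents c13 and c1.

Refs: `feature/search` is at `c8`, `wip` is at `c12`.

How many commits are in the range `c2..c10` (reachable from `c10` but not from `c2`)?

8

Reachable from c10: {c1, c10, c11, c12, c13, c14, c2, c3, c4, c5, c7, c9}.
Reachable from c2: {c1, c13, c2, c7}.
In c10's history but not c2's: {c10, c11, c12, c14, c3, c4, c5, c9} — 8 commits.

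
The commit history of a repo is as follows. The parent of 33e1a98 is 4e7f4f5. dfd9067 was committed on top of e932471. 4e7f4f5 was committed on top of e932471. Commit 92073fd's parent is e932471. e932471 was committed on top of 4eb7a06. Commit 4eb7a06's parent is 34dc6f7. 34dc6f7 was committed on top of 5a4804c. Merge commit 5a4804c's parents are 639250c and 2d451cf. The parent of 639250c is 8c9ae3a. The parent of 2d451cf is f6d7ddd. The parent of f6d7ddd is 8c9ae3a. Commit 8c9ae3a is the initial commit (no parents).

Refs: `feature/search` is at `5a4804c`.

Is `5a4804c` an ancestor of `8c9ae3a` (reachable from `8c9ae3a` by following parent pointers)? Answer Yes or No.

No

Ancestors of 8c9ae3a: {8c9ae3a}.
5a4804c is not in that set, so it is not an ancestor of 8c9ae3a.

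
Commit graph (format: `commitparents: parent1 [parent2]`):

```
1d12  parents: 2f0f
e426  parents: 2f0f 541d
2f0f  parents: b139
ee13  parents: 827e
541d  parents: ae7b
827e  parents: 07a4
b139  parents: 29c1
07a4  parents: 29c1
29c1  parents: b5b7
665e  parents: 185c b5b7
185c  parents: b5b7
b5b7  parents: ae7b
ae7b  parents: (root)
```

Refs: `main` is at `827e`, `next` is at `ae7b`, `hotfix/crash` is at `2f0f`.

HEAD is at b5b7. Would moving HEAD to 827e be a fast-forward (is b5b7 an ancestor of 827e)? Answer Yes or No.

A fast-forward from b5b7 to 827e is possible iff b5b7 is an ancestor of 827e.
Ancestors of 827e: {07a4, 29c1, 827e, ae7b, b5b7}.
b5b7 is among them, so fast-forward is possible.

Yes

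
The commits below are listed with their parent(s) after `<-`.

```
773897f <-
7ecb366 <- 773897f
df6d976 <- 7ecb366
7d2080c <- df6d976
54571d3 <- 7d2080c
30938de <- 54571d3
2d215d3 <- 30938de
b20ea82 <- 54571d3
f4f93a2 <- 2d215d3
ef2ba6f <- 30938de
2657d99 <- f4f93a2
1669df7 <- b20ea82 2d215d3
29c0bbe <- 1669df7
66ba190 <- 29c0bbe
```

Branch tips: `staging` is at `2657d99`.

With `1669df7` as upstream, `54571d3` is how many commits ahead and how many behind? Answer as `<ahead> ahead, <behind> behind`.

Reachable from 54571d3: {54571d3, 773897f, 7d2080c, 7ecb366, df6d976}.
Reachable from 1669df7: {1669df7, 2d215d3, 30938de, 54571d3, 773897f, 7d2080c, 7ecb366, b20ea82, df6d976}.
Only in 54571d3's history (ahead): {} — 0.
Only in 1669df7's history (behind): {1669df7, 2d215d3, 30938de, b20ea82} — 4.

0 ahead, 4 behind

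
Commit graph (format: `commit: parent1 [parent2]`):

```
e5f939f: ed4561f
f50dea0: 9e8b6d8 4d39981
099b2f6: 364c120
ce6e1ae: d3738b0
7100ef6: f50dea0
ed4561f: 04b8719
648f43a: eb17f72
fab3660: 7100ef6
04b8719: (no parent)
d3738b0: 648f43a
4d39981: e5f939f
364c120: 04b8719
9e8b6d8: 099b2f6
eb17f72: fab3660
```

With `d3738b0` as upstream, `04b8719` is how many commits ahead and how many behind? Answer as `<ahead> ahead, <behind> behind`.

0 ahead, 12 behind

Reachable from 04b8719: {04b8719}.
Reachable from d3738b0: {04b8719, 099b2f6, 364c120, 4d39981, 648f43a, 7100ef6, 9e8b6d8, d3738b0, e5f939f, eb17f72, ed4561f, f50dea0, fab3660}.
Only in 04b8719's history (ahead): {} — 0.
Only in d3738b0's history (behind): {099b2f6, 364c120, 4d39981, 648f43a, 7100ef6, 9e8b6d8, d3738b0, e5f939f, eb17f72, ed4561f, f50dea0, fab3660} — 12.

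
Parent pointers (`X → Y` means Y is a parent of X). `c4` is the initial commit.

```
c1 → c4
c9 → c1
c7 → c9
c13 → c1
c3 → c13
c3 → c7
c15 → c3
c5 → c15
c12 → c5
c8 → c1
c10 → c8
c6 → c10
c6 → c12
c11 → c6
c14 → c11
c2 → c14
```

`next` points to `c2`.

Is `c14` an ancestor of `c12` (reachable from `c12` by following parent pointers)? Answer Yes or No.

Ancestors of c12: {c1, c12, c13, c15, c3, c4, c5, c7, c9}.
c14 is not in that set, so it is not an ancestor of c12.

No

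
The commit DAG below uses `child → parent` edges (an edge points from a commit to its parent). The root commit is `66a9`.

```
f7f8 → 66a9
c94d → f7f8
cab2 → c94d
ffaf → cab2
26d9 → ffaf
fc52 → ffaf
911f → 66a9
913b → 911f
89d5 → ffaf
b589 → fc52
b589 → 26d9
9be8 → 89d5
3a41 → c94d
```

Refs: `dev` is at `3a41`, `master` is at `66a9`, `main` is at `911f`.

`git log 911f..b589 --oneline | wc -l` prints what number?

7

Reachable from b589: {26d9, 66a9, b589, c94d, cab2, f7f8, fc52, ffaf}.
Reachable from 911f: {66a9, 911f}.
In b589's history but not 911f's: {26d9, b589, c94d, cab2, f7f8, fc52, ffaf} — 7 commits.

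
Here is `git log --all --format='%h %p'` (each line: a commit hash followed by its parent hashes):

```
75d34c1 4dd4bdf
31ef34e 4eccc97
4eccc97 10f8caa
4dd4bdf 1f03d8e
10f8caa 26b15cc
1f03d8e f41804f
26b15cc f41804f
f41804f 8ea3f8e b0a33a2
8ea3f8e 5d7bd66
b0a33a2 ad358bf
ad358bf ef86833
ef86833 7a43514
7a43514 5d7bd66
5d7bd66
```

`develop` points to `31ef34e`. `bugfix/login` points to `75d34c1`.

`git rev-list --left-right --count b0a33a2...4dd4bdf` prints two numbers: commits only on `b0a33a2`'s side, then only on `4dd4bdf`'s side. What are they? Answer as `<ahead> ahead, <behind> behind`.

Reachable from b0a33a2: {5d7bd66, 7a43514, ad358bf, b0a33a2, ef86833}.
Reachable from 4dd4bdf: {1f03d8e, 4dd4bdf, 5d7bd66, 7a43514, 8ea3f8e, ad358bf, b0a33a2, ef86833, f41804f}.
Only in b0a33a2's history (ahead): {} — 0.
Only in 4dd4bdf's history (behind): {1f03d8e, 4dd4bdf, 8ea3f8e, f41804f} — 4.

0 ahead, 4 behind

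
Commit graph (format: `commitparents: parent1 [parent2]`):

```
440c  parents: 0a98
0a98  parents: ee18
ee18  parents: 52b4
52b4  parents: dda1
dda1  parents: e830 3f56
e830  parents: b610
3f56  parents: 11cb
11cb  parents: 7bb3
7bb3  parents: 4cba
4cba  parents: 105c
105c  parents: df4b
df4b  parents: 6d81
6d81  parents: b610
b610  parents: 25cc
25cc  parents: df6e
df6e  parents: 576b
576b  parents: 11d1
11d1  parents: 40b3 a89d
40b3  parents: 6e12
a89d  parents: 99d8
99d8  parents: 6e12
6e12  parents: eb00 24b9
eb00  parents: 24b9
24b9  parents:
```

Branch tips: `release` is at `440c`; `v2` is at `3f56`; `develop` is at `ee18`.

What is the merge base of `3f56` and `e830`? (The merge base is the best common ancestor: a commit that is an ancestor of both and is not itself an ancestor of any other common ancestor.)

b610

Ancestors of 3f56: {105c, 11cb, 11d1, 24b9, 25cc, 3f56, 40b3, 4cba, 576b, 6d81, 6e12, 7bb3, 99d8, a89d, b610, df4b, df6e, eb00}.
Ancestors of e830: {11d1, 24b9, 25cc, 40b3, 576b, 6e12, 99d8, a89d, b610, df6e, e830, eb00}.
Common ancestors: {11d1, 24b9, 25cc, 40b3, 576b, 6e12, 99d8, a89d, b610, df6e, eb00}.
Among these, b610 is not an ancestor of any other common ancestor — it is the merge base.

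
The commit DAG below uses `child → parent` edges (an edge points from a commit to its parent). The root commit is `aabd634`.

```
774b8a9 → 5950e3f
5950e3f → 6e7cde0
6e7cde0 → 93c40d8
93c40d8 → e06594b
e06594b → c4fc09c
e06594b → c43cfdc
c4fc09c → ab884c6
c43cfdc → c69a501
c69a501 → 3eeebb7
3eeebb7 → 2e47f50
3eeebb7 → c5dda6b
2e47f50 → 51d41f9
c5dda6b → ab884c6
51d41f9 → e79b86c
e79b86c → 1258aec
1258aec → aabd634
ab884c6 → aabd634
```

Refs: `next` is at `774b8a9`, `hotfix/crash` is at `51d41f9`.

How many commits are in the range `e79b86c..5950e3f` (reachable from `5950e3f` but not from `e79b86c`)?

Reachable from 5950e3f: {1258aec, 2e47f50, 3eeebb7, 51d41f9, 5950e3f, 6e7cde0, 93c40d8, aabd634, ab884c6, c43cfdc, c4fc09c, c5dda6b, c69a501, e06594b, e79b86c}.
Reachable from e79b86c: {1258aec, aabd634, e79b86c}.
In 5950e3f's history but not e79b86c's: {2e47f50, 3eeebb7, 51d41f9, 5950e3f, 6e7cde0, 93c40d8, ab884c6, c43cfdc, c4fc09c, c5dda6b, c69a501, e06594b} — 12 commits.

12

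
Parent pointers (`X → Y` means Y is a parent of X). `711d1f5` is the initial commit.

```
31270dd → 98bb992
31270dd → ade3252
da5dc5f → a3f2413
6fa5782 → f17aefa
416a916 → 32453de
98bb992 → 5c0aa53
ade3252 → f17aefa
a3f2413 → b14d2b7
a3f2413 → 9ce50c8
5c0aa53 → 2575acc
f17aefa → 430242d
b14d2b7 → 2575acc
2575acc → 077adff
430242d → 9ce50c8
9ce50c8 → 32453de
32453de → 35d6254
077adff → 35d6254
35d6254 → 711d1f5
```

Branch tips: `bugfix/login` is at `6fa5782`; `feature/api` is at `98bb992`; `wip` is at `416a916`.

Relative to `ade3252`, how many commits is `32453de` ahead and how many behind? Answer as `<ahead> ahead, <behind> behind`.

Reachable from 32453de: {32453de, 35d6254, 711d1f5}.
Reachable from ade3252: {32453de, 35d6254, 430242d, 711d1f5, 9ce50c8, ade3252, f17aefa}.
Only in 32453de's history (ahead): {} — 0.
Only in ade3252's history (behind): {430242d, 9ce50c8, ade3252, f17aefa} — 4.

0 ahead, 4 behind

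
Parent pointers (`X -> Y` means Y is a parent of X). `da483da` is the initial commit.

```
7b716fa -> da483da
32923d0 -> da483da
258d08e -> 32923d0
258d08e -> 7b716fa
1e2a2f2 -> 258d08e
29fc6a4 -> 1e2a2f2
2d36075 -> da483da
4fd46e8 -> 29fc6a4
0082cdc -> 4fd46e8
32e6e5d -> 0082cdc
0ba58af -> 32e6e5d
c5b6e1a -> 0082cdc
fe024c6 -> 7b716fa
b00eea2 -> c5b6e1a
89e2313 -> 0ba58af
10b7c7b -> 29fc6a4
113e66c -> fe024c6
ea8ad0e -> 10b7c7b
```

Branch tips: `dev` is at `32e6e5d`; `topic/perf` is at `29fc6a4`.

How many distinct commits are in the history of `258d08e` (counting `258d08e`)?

4

Walking parent pointers from 258d08e: reachable set = {258d08e, 32923d0, 7b716fa, da483da}.
That is 4 commits.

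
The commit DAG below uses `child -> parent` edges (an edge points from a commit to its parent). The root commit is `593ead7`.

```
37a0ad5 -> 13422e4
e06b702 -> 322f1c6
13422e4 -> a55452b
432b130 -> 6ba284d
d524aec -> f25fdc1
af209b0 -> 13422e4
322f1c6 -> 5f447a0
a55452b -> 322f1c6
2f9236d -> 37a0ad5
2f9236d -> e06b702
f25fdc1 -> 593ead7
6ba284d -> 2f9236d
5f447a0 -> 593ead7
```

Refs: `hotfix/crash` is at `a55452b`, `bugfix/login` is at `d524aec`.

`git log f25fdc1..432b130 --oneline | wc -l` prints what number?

Reachable from 432b130: {13422e4, 2f9236d, 322f1c6, 37a0ad5, 432b130, 593ead7, 5f447a0, 6ba284d, a55452b, e06b702}.
Reachable from f25fdc1: {593ead7, f25fdc1}.
In 432b130's history but not f25fdc1's: {13422e4, 2f9236d, 322f1c6, 37a0ad5, 432b130, 5f447a0, 6ba284d, a55452b, e06b702} — 9 commits.

9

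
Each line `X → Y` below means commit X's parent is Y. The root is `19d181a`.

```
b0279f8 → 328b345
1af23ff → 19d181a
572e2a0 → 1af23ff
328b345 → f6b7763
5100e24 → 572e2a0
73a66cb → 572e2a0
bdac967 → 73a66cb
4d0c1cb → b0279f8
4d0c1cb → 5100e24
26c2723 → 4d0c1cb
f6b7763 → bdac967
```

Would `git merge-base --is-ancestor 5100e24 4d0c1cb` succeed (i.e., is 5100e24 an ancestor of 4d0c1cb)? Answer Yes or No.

Yes

Ancestors of 4d0c1cb (commits reachable by following parents): {19d181a, 1af23ff, 328b345, 4d0c1cb, 5100e24, 572e2a0, 73a66cb, b0279f8, bdac967, f6b7763}.
5100e24 is in that set, so it is an ancestor of 4d0c1cb.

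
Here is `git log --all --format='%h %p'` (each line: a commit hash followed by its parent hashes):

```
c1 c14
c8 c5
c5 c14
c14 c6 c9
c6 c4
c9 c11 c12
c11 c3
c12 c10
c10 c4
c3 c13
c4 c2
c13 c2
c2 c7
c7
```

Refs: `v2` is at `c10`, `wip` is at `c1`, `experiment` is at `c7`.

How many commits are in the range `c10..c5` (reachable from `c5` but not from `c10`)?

8

Reachable from c5: {c10, c11, c12, c13, c14, c2, c3, c4, c5, c6, c7, c9}.
Reachable from c10: {c10, c2, c4, c7}.
In c5's history but not c10's: {c11, c12, c13, c14, c3, c5, c6, c9} — 8 commits.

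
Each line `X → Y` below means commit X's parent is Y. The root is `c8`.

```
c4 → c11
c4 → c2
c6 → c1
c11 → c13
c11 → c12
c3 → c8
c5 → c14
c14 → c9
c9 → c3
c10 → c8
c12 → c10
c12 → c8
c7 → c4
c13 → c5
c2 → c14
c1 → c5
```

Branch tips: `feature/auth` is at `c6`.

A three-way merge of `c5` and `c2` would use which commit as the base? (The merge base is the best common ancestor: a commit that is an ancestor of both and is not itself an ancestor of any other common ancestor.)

c14

Ancestors of c5: {c14, c3, c5, c8, c9}.
Ancestors of c2: {c14, c2, c3, c8, c9}.
Common ancestors: {c14, c3, c8, c9}.
Among these, c14 is not an ancestor of any other common ancestor — it is the merge base.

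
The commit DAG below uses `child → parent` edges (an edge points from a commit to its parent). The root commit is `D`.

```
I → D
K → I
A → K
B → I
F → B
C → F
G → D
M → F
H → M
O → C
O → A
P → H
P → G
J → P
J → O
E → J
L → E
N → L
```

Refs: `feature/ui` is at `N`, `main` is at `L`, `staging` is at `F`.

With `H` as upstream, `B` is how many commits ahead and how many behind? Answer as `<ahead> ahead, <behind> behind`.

0 ahead, 3 behind

Reachable from B: {B, D, I}.
Reachable from H: {B, D, F, H, I, M}.
Only in B's history (ahead): {} — 0.
Only in H's history (behind): {F, H, M} — 3.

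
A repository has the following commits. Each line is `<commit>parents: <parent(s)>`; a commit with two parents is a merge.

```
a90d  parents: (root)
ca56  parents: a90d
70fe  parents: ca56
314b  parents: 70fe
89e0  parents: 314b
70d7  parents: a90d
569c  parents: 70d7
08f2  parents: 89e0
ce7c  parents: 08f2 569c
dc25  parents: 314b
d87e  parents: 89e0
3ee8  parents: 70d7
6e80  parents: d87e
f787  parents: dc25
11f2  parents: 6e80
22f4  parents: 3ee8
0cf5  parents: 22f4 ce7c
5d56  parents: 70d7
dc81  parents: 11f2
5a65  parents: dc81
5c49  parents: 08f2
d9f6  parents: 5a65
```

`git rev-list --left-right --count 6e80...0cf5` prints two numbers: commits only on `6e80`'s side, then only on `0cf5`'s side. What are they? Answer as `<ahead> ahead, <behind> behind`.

Reachable from 6e80: {314b, 6e80, 70fe, 89e0, a90d, ca56, d87e}.
Reachable from 0cf5: {08f2, 0cf5, 22f4, 314b, 3ee8, 569c, 70d7, 70fe, 89e0, a90d, ca56, ce7c}.
Only in 6e80's history (ahead): {6e80, d87e} — 2.
Only in 0cf5's history (behind): {08f2, 0cf5, 22f4, 3ee8, 569c, 70d7, ce7c} — 7.

2 ahead, 7 behind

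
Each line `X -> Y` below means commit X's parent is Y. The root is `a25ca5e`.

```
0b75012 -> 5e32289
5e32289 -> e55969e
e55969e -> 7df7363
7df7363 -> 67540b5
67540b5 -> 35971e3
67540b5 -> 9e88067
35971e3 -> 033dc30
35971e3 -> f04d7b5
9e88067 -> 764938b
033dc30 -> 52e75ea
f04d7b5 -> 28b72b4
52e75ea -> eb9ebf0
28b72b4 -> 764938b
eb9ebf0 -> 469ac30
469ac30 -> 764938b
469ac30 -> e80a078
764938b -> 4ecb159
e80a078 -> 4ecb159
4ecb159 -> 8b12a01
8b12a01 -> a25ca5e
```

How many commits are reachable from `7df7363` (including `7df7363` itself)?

15

Walking parent pointers from 7df7363: reachable set = {033dc30, 28b72b4, 35971e3, 469ac30, 4ecb159, 52e75ea, 67540b5, 764938b, 7df7363, 8b12a01, 9e88067, a25ca5e, e80a078, eb9ebf0, f04d7b5}.
That is 15 commits.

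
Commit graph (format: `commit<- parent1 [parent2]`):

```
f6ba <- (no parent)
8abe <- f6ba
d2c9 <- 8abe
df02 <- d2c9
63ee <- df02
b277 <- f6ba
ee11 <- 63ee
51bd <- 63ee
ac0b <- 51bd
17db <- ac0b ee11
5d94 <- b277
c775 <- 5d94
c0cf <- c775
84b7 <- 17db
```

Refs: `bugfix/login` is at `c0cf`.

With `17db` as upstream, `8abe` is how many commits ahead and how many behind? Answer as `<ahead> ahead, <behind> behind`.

0 ahead, 7 behind

Reachable from 8abe: {8abe, f6ba}.
Reachable from 17db: {17db, 51bd, 63ee, 8abe, ac0b, d2c9, df02, ee11, f6ba}.
Only in 8abe's history (ahead): {} — 0.
Only in 17db's history (behind): {17db, 51bd, 63ee, ac0b, d2c9, df02, ee11} — 7.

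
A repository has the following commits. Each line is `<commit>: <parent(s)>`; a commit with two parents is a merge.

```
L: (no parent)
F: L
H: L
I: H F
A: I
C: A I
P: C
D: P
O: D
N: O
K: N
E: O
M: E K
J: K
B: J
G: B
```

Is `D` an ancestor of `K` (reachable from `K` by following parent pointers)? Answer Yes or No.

Yes

Ancestors of K (commits reachable by following parents): {A, C, D, F, H, I, K, L, N, O, P}.
D is in that set, so it is an ancestor of K.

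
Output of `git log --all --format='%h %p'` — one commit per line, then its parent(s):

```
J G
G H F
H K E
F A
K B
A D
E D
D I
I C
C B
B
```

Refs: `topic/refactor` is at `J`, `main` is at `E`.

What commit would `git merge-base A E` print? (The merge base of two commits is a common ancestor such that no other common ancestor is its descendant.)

Ancestors of A: {A, B, C, D, I}.
Ancestors of E: {B, C, D, E, I}.
Common ancestors: {B, C, D, I}.
Among these, D is not an ancestor of any other common ancestor — it is the merge base.

D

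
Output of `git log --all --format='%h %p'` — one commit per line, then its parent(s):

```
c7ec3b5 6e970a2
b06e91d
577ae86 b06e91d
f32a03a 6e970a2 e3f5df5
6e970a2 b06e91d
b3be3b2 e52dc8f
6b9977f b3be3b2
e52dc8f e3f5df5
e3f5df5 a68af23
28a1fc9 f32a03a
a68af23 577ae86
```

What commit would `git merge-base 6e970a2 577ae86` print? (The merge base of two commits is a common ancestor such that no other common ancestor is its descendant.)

Ancestors of 6e970a2: {6e970a2, b06e91d}.
Ancestors of 577ae86: {577ae86, b06e91d}.
Common ancestors: {b06e91d}.
The only common ancestor is b06e91d, so it is the merge base.

b06e91d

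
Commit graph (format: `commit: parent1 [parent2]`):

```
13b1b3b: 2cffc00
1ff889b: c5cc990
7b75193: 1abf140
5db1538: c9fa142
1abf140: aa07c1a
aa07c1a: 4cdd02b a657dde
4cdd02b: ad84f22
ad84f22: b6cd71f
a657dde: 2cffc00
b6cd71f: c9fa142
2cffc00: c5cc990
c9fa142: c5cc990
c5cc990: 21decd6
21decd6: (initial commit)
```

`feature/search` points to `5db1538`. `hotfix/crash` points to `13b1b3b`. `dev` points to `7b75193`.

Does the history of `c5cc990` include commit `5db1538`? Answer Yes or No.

Ancestors of c5cc990: {21decd6, c5cc990}.
5db1538 is not in that set, so it is not an ancestor of c5cc990.

No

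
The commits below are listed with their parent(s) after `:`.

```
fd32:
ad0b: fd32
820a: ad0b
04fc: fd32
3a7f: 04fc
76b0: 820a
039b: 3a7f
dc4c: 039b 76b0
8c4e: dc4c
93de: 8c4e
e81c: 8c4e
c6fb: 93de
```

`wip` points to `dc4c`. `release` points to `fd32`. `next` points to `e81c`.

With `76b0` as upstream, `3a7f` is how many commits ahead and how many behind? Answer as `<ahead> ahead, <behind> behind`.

Reachable from 3a7f: {04fc, 3a7f, fd32}.
Reachable from 76b0: {76b0, 820a, ad0b, fd32}.
Only in 3a7f's history (ahead): {04fc, 3a7f} — 2.
Only in 76b0's history (behind): {76b0, 820a, ad0b} — 3.

2 ahead, 3 behind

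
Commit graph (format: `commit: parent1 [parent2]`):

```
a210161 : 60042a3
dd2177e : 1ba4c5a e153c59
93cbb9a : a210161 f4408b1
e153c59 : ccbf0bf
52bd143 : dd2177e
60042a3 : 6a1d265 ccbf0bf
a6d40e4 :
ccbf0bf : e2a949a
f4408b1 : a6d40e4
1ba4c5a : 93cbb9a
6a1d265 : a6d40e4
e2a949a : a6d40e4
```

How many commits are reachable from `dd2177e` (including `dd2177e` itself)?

Walking parent pointers from dd2177e: reachable set = {1ba4c5a, 60042a3, 6a1d265, 93cbb9a, a210161, a6d40e4, ccbf0bf, dd2177e, e153c59, e2a949a, f4408b1}.
That is 11 commits.

11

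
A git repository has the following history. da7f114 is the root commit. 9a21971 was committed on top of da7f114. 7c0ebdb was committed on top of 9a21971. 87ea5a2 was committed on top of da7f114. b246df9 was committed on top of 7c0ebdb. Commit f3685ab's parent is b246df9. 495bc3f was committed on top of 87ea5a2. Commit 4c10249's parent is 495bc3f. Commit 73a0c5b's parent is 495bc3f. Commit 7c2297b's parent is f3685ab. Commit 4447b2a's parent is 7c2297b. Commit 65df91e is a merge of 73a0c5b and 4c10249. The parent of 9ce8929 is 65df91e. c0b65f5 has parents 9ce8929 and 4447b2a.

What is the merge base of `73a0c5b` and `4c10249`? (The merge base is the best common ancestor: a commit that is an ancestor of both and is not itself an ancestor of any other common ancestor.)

Ancestors of 73a0c5b: {495bc3f, 73a0c5b, 87ea5a2, da7f114}.
Ancestors of 4c10249: {495bc3f, 4c10249, 87ea5a2, da7f114}.
Common ancestors: {495bc3f, 87ea5a2, da7f114}.
Among these, 495bc3f is not an ancestor of any other common ancestor — it is the merge base.

495bc3f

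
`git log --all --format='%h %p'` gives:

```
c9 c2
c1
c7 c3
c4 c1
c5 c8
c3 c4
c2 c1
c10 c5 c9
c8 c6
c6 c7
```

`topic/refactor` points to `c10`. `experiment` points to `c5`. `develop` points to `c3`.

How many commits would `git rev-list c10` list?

10

Walking parent pointers from c10: reachable set = {c1, c10, c2, c3, c4, c5, c6, c7, c8, c9}.
That is 10 commits.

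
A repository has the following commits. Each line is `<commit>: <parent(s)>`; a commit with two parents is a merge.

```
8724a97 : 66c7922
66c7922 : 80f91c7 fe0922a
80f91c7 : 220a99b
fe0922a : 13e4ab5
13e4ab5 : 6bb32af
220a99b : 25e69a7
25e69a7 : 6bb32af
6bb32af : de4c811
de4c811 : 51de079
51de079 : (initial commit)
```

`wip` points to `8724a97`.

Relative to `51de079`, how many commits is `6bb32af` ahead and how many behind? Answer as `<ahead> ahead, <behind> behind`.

2 ahead, 0 behind

Reachable from 6bb32af: {51de079, 6bb32af, de4c811}.
Reachable from 51de079: {51de079}.
Only in 6bb32af's history (ahead): {6bb32af, de4c811} — 2.
Only in 51de079's history (behind): {} — 0.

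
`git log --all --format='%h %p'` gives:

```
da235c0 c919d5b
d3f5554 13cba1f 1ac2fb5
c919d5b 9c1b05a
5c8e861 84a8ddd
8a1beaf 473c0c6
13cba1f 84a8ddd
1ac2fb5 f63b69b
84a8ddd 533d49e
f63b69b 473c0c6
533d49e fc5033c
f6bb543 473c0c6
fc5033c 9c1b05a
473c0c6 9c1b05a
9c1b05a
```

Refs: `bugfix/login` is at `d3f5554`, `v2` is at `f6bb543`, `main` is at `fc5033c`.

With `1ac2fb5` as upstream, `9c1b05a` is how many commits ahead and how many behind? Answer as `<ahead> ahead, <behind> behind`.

0 ahead, 3 behind

Reachable from 9c1b05a: {9c1b05a}.
Reachable from 1ac2fb5: {1ac2fb5, 473c0c6, 9c1b05a, f63b69b}.
Only in 9c1b05a's history (ahead): {} — 0.
Only in 1ac2fb5's history (behind): {1ac2fb5, 473c0c6, f63b69b} — 3.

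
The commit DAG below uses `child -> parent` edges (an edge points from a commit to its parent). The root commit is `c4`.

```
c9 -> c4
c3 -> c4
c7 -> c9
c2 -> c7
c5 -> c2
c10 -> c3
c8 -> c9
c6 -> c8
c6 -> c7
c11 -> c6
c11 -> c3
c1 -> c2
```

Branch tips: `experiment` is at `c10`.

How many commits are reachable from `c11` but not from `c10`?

Reachable from c11: {c11, c3, c4, c6, c7, c8, c9}.
Reachable from c10: {c10, c3, c4}.
In c11's history but not c10's: {c11, c6, c7, c8, c9} — 5 commits.

5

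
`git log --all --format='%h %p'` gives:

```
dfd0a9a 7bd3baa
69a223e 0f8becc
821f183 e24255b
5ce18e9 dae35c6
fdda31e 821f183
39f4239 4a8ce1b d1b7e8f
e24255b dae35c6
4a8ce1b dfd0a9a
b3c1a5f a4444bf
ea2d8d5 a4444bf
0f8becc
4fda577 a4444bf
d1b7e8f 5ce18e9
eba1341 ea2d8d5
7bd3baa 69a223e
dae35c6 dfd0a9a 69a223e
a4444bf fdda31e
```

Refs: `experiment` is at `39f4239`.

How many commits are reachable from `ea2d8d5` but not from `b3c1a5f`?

Reachable from ea2d8d5: {0f8becc, 69a223e, 7bd3baa, 821f183, a4444bf, dae35c6, dfd0a9a, e24255b, ea2d8d5, fdda31e}.
Reachable from b3c1a5f: {0f8becc, 69a223e, 7bd3baa, 821f183, a4444bf, b3c1a5f, dae35c6, dfd0a9a, e24255b, fdda31e}.
In ea2d8d5's history but not b3c1a5f's: {ea2d8d5} — 1 commit.

1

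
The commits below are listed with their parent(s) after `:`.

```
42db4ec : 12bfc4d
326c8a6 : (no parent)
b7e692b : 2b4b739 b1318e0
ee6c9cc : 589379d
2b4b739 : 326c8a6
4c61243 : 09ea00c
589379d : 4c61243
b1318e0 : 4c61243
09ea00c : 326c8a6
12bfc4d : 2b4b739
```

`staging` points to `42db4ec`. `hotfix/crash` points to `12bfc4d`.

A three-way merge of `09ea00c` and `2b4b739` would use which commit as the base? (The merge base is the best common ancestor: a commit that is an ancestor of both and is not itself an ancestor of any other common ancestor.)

326c8a6

Ancestors of 09ea00c: {09ea00c, 326c8a6}.
Ancestors of 2b4b739: {2b4b739, 326c8a6}.
Common ancestors: {326c8a6}.
The only common ancestor is 326c8a6, so it is the merge base.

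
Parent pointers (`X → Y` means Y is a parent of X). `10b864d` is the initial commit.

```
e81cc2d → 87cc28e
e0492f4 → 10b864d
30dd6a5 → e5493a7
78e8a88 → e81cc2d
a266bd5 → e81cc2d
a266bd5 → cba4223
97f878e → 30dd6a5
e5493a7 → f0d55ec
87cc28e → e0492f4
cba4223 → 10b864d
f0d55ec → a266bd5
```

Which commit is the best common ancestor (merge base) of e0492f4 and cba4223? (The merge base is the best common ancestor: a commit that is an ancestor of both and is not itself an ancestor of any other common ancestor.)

10b864d

Ancestors of e0492f4: {10b864d, e0492f4}.
Ancestors of cba4223: {10b864d, cba4223}.
Common ancestors: {10b864d}.
The only common ancestor is 10b864d, so it is the merge base.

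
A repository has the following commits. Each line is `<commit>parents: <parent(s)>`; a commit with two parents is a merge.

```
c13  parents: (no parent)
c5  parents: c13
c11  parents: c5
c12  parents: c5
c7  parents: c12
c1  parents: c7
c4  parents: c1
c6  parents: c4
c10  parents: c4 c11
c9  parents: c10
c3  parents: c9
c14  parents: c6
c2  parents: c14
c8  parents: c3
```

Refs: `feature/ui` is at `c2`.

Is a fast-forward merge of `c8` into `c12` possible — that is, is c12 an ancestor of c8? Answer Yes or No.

A fast-forward from c12 to c8 is possible iff c12 is an ancestor of c8.
Ancestors of c8: {c1, c10, c11, c12, c13, c3, c4, c5, c7, c8, c9}.
c12 is among them, so fast-forward is possible.

Yes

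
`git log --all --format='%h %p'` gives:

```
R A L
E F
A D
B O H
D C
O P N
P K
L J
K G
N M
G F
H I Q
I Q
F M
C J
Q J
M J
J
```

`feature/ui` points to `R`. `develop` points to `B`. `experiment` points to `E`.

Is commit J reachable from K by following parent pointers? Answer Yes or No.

Ancestors of K (commits reachable by following parents): {F, G, J, K, M}.
J is in that set, so it is an ancestor of K.

Yes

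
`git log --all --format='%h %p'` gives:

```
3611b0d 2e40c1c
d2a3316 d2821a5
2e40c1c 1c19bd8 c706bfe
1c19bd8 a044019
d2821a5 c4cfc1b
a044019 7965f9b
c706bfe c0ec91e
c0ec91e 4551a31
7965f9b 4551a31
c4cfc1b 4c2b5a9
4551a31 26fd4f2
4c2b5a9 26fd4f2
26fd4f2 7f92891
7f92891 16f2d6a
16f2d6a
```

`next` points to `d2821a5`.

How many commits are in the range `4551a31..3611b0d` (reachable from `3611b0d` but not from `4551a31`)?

Reachable from 3611b0d: {16f2d6a, 1c19bd8, 26fd4f2, 2e40c1c, 3611b0d, 4551a31, 7965f9b, 7f92891, a044019, c0ec91e, c706bfe}.
Reachable from 4551a31: {16f2d6a, 26fd4f2, 4551a31, 7f92891}.
In 3611b0d's history but not 4551a31's: {1c19bd8, 2e40c1c, 3611b0d, 7965f9b, a044019, c0ec91e, c706bfe} — 7 commits.

7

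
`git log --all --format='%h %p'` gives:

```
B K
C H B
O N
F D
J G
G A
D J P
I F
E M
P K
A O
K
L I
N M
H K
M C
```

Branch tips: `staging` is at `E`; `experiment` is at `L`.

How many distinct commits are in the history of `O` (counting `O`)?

Walking parent pointers from O: reachable set = {B, C, H, K, M, N, O}.
That is 7 commits.

7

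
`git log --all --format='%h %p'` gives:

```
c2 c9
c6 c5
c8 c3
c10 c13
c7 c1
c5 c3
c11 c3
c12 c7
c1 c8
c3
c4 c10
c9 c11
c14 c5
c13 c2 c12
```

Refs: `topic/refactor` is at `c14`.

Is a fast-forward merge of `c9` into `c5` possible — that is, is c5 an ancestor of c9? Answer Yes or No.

A fast-forward from c5 to c9 is possible iff c5 is an ancestor of c9.
Ancestors of c9: {c11, c3, c9}.
c5 is not among them, so fast-forward is not possible.

No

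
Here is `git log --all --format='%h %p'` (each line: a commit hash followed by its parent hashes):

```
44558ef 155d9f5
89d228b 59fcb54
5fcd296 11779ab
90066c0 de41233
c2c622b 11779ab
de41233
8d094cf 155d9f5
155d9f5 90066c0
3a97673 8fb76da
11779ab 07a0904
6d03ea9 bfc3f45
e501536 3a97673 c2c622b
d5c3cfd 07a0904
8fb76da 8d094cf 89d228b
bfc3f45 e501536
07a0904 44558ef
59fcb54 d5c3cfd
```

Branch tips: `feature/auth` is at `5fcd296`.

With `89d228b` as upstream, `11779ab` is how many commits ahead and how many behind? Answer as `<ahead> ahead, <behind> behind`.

Reachable from 11779ab: {07a0904, 11779ab, 155d9f5, 44558ef, 90066c0, de41233}.
Reachable from 89d228b: {07a0904, 155d9f5, 44558ef, 59fcb54, 89d228b, 90066c0, d5c3cfd, de41233}.
Only in 11779ab's history (ahead): {11779ab} — 1.
Only in 89d228b's history (behind): {59fcb54, 89d228b, d5c3cfd} — 3.

1 ahead, 3 behind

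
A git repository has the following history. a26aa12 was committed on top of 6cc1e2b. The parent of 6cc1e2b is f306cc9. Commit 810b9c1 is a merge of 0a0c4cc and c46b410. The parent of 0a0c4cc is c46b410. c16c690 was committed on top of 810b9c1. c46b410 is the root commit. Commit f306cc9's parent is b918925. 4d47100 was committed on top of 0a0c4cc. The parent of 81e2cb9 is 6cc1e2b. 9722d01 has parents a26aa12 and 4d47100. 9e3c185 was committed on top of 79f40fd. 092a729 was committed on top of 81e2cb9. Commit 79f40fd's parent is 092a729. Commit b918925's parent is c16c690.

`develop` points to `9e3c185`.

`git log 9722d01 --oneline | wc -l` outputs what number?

Walking parent pointers from 9722d01: reachable set = {0a0c4cc, 4d47100, 6cc1e2b, 810b9c1, 9722d01, a26aa12, b918925, c16c690, c46b410, f306cc9}.
That is 10 commits.

10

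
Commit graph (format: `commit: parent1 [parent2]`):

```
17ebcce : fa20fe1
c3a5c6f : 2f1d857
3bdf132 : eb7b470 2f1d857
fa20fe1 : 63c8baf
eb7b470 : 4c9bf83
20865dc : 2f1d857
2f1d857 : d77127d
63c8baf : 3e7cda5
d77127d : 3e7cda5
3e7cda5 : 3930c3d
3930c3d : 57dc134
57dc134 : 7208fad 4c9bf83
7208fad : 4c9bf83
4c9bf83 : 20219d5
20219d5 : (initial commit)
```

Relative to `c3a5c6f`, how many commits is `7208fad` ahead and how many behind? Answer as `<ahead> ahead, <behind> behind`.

0 ahead, 6 behind

Reachable from 7208fad: {20219d5, 4c9bf83, 7208fad}.
Reachable from c3a5c6f: {20219d5, 2f1d857, 3930c3d, 3e7cda5, 4c9bf83, 57dc134, 7208fad, c3a5c6f, d77127d}.
Only in 7208fad's history (ahead): {} — 0.
Only in c3a5c6f's history (behind): {2f1d857, 3930c3d, 3e7cda5, 57dc134, c3a5c6f, d77127d} — 6.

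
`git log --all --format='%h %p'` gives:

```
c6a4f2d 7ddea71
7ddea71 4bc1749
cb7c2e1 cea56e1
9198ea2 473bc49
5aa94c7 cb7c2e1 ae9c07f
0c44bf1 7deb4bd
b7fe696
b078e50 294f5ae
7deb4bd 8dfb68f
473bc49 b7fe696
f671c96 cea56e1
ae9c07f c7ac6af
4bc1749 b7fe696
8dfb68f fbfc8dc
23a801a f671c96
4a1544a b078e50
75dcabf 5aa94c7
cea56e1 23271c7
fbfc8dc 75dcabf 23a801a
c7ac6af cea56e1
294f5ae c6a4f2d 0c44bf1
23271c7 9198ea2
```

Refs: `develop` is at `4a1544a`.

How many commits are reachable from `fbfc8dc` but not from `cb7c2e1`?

Reachable from fbfc8dc: {23271c7, 23a801a, 473bc49, 5aa94c7, 75dcabf, 9198ea2, ae9c07f, b7fe696, c7ac6af, cb7c2e1, cea56e1, f671c96, fbfc8dc}.
Reachable from cb7c2e1: {23271c7, 473bc49, 9198ea2, b7fe696, cb7c2e1, cea56e1}.
In fbfc8dc's history but not cb7c2e1's: {23a801a, 5aa94c7, 75dcabf, ae9c07f, c7ac6af, f671c96, fbfc8dc} — 7 commits.

7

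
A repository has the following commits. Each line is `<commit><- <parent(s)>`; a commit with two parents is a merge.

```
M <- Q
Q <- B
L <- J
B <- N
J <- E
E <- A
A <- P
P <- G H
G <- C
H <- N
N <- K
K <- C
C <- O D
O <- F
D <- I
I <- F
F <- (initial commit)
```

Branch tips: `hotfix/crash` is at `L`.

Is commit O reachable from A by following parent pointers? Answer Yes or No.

Yes

Ancestors of A (commits reachable by following parents): {A, C, D, F, G, H, I, K, N, O, P}.
O is in that set, so it is an ancestor of A.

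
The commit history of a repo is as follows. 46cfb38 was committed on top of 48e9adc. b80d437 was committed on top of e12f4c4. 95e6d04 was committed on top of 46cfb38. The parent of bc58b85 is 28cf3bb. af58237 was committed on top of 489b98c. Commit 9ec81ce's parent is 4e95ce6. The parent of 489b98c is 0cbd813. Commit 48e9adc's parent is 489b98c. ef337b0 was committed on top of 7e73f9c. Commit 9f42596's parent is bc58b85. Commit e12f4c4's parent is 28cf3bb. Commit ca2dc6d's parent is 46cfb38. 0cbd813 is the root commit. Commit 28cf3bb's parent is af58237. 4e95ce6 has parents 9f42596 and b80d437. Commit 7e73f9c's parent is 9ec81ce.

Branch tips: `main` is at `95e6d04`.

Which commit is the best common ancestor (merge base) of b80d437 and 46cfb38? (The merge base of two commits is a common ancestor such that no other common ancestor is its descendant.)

489b98c

Ancestors of b80d437: {0cbd813, 28cf3bb, 489b98c, af58237, b80d437, e12f4c4}.
Ancestors of 46cfb38: {0cbd813, 46cfb38, 489b98c, 48e9adc}.
Common ancestors: {0cbd813, 489b98c}.
Among these, 489b98c is not an ancestor of any other common ancestor — it is the merge base.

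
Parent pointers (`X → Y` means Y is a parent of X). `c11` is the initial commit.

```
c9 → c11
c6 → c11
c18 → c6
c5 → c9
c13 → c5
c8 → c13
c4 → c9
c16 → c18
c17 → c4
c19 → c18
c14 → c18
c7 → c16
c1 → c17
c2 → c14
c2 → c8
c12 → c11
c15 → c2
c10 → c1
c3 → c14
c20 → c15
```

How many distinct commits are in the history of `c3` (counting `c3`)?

Walking parent pointers from c3: reachable set = {c11, c14, c18, c3, c6}.
That is 5 commits.

5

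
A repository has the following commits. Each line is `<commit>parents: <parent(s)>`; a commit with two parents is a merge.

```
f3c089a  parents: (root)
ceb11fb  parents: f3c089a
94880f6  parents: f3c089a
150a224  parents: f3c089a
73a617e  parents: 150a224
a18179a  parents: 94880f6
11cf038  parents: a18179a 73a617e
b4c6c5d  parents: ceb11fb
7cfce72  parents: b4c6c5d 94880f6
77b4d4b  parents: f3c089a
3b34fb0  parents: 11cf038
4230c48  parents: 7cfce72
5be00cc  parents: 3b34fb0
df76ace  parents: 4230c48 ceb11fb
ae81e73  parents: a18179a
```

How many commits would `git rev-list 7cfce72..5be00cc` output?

Reachable from 5be00cc: {11cf038, 150a224, 3b34fb0, 5be00cc, 73a617e, 94880f6, a18179a, f3c089a}.
Reachable from 7cfce72: {7cfce72, 94880f6, b4c6c5d, ceb11fb, f3c089a}.
In 5be00cc's history but not 7cfce72's: {11cf038, 150a224, 3b34fb0, 5be00cc, 73a617e, a18179a} — 6 commits.

6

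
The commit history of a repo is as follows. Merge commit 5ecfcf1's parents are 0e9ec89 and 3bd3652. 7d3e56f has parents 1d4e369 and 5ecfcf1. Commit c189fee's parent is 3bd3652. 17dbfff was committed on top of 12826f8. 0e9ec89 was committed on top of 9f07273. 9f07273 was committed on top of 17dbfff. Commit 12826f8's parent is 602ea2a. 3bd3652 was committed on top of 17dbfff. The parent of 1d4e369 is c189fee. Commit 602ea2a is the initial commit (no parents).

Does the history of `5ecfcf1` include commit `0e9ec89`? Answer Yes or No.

Yes

Ancestors of 5ecfcf1 (commits reachable by following parents): {0e9ec89, 12826f8, 17dbfff, 3bd3652, 5ecfcf1, 602ea2a, 9f07273}.
0e9ec89 is in that set, so it is an ancestor of 5ecfcf1.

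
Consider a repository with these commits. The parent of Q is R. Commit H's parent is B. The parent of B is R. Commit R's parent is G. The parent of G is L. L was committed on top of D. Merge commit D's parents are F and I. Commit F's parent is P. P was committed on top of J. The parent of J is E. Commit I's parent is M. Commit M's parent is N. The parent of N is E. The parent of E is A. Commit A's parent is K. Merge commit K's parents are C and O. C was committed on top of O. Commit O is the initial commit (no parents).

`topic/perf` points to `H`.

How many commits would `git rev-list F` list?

8

Walking parent pointers from F: reachable set = {A, C, E, F, J, K, O, P}.
That is 8 commits.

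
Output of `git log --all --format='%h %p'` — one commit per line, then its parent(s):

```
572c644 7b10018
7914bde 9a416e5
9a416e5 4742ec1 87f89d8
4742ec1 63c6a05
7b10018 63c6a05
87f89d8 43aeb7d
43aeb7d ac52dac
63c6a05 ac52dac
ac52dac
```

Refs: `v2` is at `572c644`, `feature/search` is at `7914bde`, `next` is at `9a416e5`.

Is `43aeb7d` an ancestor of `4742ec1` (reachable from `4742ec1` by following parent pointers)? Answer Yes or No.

No

Ancestors of 4742ec1: {4742ec1, 63c6a05, ac52dac}.
43aeb7d is not in that set, so it is not an ancestor of 4742ec1.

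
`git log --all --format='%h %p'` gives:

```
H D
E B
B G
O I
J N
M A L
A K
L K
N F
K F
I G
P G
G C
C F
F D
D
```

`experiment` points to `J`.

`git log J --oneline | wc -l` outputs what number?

4

Walking parent pointers from J: reachable set = {D, F, J, N}.
That is 4 commits.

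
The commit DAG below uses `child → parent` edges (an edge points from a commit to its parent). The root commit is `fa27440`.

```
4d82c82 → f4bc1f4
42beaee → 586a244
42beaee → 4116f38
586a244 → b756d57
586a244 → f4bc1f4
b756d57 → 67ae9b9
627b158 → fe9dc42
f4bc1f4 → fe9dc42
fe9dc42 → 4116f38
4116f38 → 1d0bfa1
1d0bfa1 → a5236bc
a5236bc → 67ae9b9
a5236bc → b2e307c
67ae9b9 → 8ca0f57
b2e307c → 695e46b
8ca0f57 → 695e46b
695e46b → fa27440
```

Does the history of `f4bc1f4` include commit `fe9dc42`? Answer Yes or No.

Yes

Ancestors of f4bc1f4 (commits reachable by following parents): {1d0bfa1, 4116f38, 67ae9b9, 695e46b, 8ca0f57, a5236bc, b2e307c, f4bc1f4, fa27440, fe9dc42}.
fe9dc42 is in that set, so it is an ancestor of f4bc1f4.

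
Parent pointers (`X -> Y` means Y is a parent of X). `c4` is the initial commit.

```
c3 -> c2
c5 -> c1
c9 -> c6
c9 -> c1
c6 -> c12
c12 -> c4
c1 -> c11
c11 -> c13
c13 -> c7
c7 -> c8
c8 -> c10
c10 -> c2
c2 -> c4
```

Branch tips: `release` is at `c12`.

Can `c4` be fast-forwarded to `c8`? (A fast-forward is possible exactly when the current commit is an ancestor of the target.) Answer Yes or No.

A fast-forward from c4 to c8 is possible iff c4 is an ancestor of c8.
Ancestors of c8: {c10, c2, c4, c8}.
c4 is among them, so fast-forward is possible.

Yes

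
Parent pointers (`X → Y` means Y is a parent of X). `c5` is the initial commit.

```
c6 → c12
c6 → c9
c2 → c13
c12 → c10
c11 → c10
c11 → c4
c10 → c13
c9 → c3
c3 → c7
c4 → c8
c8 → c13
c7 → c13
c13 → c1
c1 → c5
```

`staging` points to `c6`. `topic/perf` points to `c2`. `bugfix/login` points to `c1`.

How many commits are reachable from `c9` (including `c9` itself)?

Walking parent pointers from c9: reachable set = {c1, c13, c3, c5, c7, c9}.
That is 6 commits.

6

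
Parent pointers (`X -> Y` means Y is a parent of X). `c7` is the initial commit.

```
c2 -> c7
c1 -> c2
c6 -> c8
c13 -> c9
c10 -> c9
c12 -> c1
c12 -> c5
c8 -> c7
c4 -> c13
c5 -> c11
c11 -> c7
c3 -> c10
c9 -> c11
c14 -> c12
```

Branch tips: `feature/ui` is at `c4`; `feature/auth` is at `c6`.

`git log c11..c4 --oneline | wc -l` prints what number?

3

Reachable from c4: {c11, c13, c4, c7, c9}.
Reachable from c11: {c11, c7}.
In c4's history but not c11's: {c13, c4, c9} — 3 commits.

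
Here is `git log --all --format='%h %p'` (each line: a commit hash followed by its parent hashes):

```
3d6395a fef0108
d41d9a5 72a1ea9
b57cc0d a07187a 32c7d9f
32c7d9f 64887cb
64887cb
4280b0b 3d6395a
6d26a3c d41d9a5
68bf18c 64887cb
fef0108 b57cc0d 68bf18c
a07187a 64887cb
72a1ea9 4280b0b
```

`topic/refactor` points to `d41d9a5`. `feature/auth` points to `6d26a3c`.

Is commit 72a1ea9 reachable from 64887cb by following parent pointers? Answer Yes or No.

No

Ancestors of 64887cb: {64887cb}.
72a1ea9 is not in that set, so it is not an ancestor of 64887cb.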